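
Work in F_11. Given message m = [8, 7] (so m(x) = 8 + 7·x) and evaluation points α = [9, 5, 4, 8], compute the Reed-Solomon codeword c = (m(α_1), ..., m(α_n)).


c = [5, 10, 3, 9]

Message polynomial: m(x) = 8 + 7·x (mod 11).
For each evaluation point α_i, compute m(α_i) mod 11:
  α_1 = 9: Horner steps 7 → 5, so m(9) = 5.
  α_2 = 5: Horner steps 7 → 10, so m(5) = 10.
  α_3 = 4: Horner steps 7 → 3, so m(4) = 3.
  α_4 = 8: Horner steps 7 → 9, so m(8) = 9.
Codeword c = [5, 10, 3, 9] ∈ F_11^4.


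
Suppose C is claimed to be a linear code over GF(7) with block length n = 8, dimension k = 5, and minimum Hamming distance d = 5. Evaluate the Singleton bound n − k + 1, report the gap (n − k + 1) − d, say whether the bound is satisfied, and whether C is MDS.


Singleton RHS = n − k + 1 = 4, slack = -1, bound violated (no such code; not MDS).

Singleton bound: d ≤ n − k + 1.
Here n = 8, k = 5, so n − k + 1 = 4.
Given d = 5, check d ≤ 4: NO.
Slack = (n − k + 1) − d = -1.
The slack is negative: d = 5 exceeds n − k + 1 = 4 by 1, so the Singleton bound is violated and no linear [8, 5, 5]_7 code can exist. In particular it is not MDS (MDS requires d = n − k + 1 exactly).
Description: the claimed parameters are [8, 5, 5]_7; such a code would be impossible (violates the Singleton bound).


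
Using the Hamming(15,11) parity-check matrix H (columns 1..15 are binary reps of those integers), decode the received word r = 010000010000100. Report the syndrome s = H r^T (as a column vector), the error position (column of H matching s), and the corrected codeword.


s = (0, 1, 1, 1)^T, error position = 7, corrected codeword c = 010000110000100

Compute s = H r^T mod 2 one row at a time:
  s_1 = 1 + 0 + 0 + 0 + 0 + 1 + 0 + 0 = 2 ≡ 0 (mod 2).
  s_2 = 0 + 0 + 0 + 0 + 0 + 1 + 0 + 0 = 1 ≡ 1 (mod 2).
  s_3 = 1 + 0 + 0 + 0 + 0 + 0 + 0 + 0 = 1 ≡ 1 (mod 2).
  s_4 = 0 + 0 + 0 + 0 + 0 + 0 + 1 + 0 = 1 ≡ 1 (mod 2).
s = (0, 1, 1, 1)^T — this equals column 7 of H (binary 0111), so error is at position 7.
Correct: flip bit 7 of r = 010000010000100 to get c = 010000110000100.


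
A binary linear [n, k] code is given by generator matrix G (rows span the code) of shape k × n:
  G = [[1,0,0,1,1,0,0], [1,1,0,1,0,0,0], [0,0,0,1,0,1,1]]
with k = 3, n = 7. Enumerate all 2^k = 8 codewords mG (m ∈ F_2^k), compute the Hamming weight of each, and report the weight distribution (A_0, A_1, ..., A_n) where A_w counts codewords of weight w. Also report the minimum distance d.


Weight distribution: A_0 = 1, A_2 = 1, A_3 = 3, A_4 = 2, A_5 = 1. Minimum distance d = 2.

Enumerate all 2^3 = 8 messages m ∈ F_2^3.
For each, compute codeword c = mG in F_2^7, then tally its weight.
  m = 000 → c = 0000000, weight = 0.
  m = 100 → c = 1001100, weight = 3.
  m = 010 → c = 1101000, weight = 3.
  m = 110 → c = 0100100, weight = 2.
  m = 001 → c = 0001011, weight = 3.
  m = 101 → c = 1000111, weight = 4.
  m = 011 → c = 1100011, weight = 4.
  m = 111 → c = 0101111, weight = 5.
Tally weights:
  weight 0: 1 codewords.
  weight 2: 1 codewords.
  weight 3: 3 codewords.
  weight 4: 2 codewords.
  weight 5: 1 codewords.
Minimum distance d = smallest w > 0 with A_w > 0 = 2.
Sanity: Σ A_w = 8 = 2^3 = 8 ✓.


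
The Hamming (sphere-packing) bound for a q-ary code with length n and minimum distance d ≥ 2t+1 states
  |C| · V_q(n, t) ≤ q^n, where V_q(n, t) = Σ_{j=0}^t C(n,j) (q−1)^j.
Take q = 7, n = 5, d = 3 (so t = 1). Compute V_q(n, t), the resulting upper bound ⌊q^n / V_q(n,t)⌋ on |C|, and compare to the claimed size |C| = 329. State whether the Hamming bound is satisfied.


V_q(n, t) = 31, q^n = 16807, Hamming bound = 542, |C| = 329 ≤ bound (satisfied).

Step 1: Compute V_q(n, t) = Σ_{j=0}^1 C(n, j) (q−1)^j.
  j = 0: C(5,0)·(6)^0 = 1·1 = 1.
  j = 1: C(5,1)·(6)^1 = 5·6 = 30.
  V_q(n, t) = 1 + 30 = 31.
Step 2: q^n = 7^5 = 16807.
Step 3: Hamming bound ⌊q^n / V_q(n,t)⌋ = ⌊16807/31⌋ = 542.
Step 4: Compare |C| = 329 to 542: satisfied.
The claimed |C| lies below the Hamming bound.


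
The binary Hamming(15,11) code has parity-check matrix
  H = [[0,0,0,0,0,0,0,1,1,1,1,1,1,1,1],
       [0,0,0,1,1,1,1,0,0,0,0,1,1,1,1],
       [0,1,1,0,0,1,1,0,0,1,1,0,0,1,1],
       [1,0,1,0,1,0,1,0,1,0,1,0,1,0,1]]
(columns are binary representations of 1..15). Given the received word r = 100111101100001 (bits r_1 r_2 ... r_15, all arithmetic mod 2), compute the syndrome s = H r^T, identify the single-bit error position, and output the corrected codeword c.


s = (1, 1, 0, 1)^T, error position = 13, corrected codeword c = 100111101100101

Compute s = H r^T mod 2 one row at a time:
  s_1 = 0 + 1 + 1 + 0 + 0 + 0 + 0 + 1 = 3 ≡ 1 (mod 2).
  s_2 = 1 + 1 + 1 + 1 + 0 + 0 + 0 + 1 = 5 ≡ 1 (mod 2).
  s_3 = 0 + 0 + 1 + 1 + 1 + 0 + 0 + 1 = 4 ≡ 0 (mod 2).
  s_4 = 1 + 0 + 1 + 1 + 1 + 0 + 0 + 1 = 5 ≡ 1 (mod 2).
s = (1, 1, 0, 1)^T — this equals column 13 of H (binary 1101), so error is at position 13.
Correct: flip bit 13 of r = 100111101100001 to get c = 100111101100101.


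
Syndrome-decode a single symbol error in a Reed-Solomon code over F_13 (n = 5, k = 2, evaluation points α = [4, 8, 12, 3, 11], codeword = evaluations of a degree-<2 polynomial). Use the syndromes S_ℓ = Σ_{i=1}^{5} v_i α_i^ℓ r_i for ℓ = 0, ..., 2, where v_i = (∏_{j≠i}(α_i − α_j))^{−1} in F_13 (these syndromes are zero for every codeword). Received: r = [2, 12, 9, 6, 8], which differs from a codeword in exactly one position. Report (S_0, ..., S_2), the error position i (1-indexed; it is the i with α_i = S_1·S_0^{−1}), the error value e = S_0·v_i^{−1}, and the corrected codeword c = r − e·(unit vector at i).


S = (8, 10, 6), error at position 5, error magnitude e = 8, c = [2, 12, 9, 6, 0].

Step 1: column multipliers v_i = (∏_{j≠i}(α_i − α_j))^{−1} mod 13.
  i = 1 (α = 4): (4−8)(4−12)(4−3)(4−11) = (−4)·(−8)·1·(−7) = −224 ≡ 10, so v_1 = 10^{−1} = 4 (mod 13).
  i = 2 (α = 8): (8−4)(8−12)(8−3)(8−11) = 4·(−4)·5·(−3) = 240 ≡ 6, so v_2 = 6^{−1} = 11 (mod 13).
  i = 3 (α = 12): (12−4)(12−8)(12−3)(12−11) = 8·4·9·1 = 288 ≡ 2, so v_3 = 2^{−1} = 7 (mod 13).
  i = 4 (α = 3): (3−4)(3−8)(3−12)(3−11) = (−1)·(−5)·(−9)·(−8) = 360 ≡ 9, so v_4 = 9^{−1} = 3 (mod 13).
  i = 5 (α = 11): (11−4)(11−8)(11−12)(11−3) = 7·3·(−1)·8 = −168 ≡ 1, so v_5 = 1^{−1} = 1 (mod 13).
  v = [4, 11, 7, 3, 1].
Step 2: syndromes of r = [2, 12, 9, 6, 8] (all sums mod 13).
  S_0 = Σ v_i r_i = 4·2 + 11·12 + 7·9 + 3·6 + 1·8 = 229 ≡ 8.
  S_1 = Σ v_i α_i r_i = 4·4·2 + 11·8·12 + 7·12·9 + 3·3·6 + 1·11·8 = 1986 ≡ 10.
  α_i^2 mod 13 = [3, 12, 1, 9, 4].
  S_2 = Σ v_i α_i^2 r_i = 4·3·2 + 11·12·12 + 7·1·9 + 3·9·6 + 1·4·8 = 1865 ≡ 6.
  S = (8, 10, 6) ≠ 0, so r is not a codeword (an error is present).
Step 3: locate the error. For a single error e at position i, S_ℓ = v_i·e·α_i^ℓ, so α_err = S_1/S_0.
  S_0^{−1} = 8^{−1} = 5 (mod 13), so α_err = 10·5 = 50 ≡ 11 = α_5. Error position i = 5.
  Consistency check: S_2/S_1 = 6·4 = 24 ≡ 11 = α_err ✓ (single-error assumption holds).
Step 4: error magnitude e = S_0/v_5 = S_0·∏_{j≠5}(α_5 − α_j) = 8·1 = 8 ≡ 8 (mod 13).
Step 5: correct position 5: c_5 = r_5 − e = 8 − 8 ≡ 0 (mod 13). Hence c = [2, 12, 9, 6, 0].
  Check: interpolating c through the α_i gives m(x) = 5 + 9·x (degree < 2) with m(α_i) = c_i for every i, so c is indeed a codeword.


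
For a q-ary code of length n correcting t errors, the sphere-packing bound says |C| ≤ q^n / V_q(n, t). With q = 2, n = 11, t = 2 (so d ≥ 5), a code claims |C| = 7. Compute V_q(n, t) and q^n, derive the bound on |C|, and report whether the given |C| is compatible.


V_q(n, t) = 67, q^n = 2048, Hamming bound = 30, |C| = 7 ≤ bound (satisfied).

Step 1: Compute V_q(n, t) = Σ_{j=0}^2 C(n, j) (q−1)^j.
  j = 0: C(11,0)·(1)^0 = 1·1 = 1.
  j = 1: C(11,1)·(1)^1 = 11·1 = 11.
  j = 2: C(11,2)·(1)^2 = 55·1 = 55.
  V_q(n, t) = 1 + 11 + 55 = 67.
Step 2: q^n = 2^11 = 2048.
Step 3: Hamming bound ⌊q^n / V_q(n,t)⌋ = ⌊2048/67⌋ = 30.
Step 4: Compare |C| = 7 to 30: satisfied.
The claimed |C| lies below the Hamming bound.


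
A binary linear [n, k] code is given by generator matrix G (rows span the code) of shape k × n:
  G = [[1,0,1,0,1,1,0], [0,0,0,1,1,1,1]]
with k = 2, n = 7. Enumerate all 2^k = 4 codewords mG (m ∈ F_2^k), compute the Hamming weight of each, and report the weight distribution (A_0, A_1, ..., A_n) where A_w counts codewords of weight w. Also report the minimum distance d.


Weight distribution: A_0 = 1, A_4 = 3. Minimum distance d = 4.

Enumerate all 2^2 = 4 messages m ∈ F_2^2.
For each, compute codeword c = mG in F_2^7, then tally its weight.
  m = 00 → c = 0000000, weight = 0.
  m = 10 → c = 1010110, weight = 4.
  m = 01 → c = 0001111, weight = 4.
  m = 11 → c = 1011001, weight = 4.
Tally weights:
  weight 0: 1 codewords.
  weight 4: 3 codewords.
Minimum distance d = smallest w > 0 with A_w > 0 = 4.
Sanity: Σ A_w = 4 = 2^2 = 4 ✓.


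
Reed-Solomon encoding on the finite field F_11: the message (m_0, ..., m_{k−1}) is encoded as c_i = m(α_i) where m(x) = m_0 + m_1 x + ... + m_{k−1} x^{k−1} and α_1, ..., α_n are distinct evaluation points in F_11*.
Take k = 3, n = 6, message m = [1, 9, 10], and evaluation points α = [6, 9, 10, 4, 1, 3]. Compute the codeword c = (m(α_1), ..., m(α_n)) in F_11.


c = [8, 1, 2, 10, 9, 8]

Message polynomial: m(x) = 1 + 9·x + 10·x^2 (mod 11).
For each evaluation point α_i, compute m(α_i) mod 11:
  α_1 = 6: Horner steps 10 → 3 → 8, so m(6) = 8.
  α_2 = 9: Horner steps 10 → 0 → 1, so m(9) = 1.
  α_3 = 10: Horner steps 10 → 10 → 2, so m(10) = 2.
  α_4 = 4: Horner steps 10 → 5 → 10, so m(4) = 10.
  α_5 = 1: Horner steps 10 → 8 → 9, so m(1) = 9.
  α_6 = 3: Horner steps 10 → 6 → 8, so m(3) = 8.
Codeword c = [8, 1, 2, 10, 9, 8] ∈ F_11^6.


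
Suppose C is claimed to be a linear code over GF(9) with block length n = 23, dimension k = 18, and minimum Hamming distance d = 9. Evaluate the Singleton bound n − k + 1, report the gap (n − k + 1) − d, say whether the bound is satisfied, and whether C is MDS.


Singleton RHS = n − k + 1 = 6, slack = -3, bound violated (no such code; not MDS).

Singleton bound: d ≤ n − k + 1.
Here n = 23, k = 18, so n − k + 1 = 6.
Given d = 9, check d ≤ 6: NO.
Slack = (n − k + 1) − d = -3.
The slack is negative: d = 9 exceeds n − k + 1 = 6 by 3, so the Singleton bound is violated and no linear [23, 18, 9]_9 code can exist. In particular it is not MDS (MDS requires d = n − k + 1 exactly).
Description: the claimed parameters are [23, 18, 9]_9; such a code would be impossible (violates the Singleton bound).


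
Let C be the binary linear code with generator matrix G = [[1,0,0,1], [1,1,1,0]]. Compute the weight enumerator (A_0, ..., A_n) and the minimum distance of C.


Weight distribution: A_0 = 1, A_2 = 1, A_3 = 2. Minimum distance d = 2.

Enumerate all 2^2 = 4 messages m ∈ F_2^2.
For each, compute codeword c = mG in F_2^4, then tally its weight.
  m = 00 → c = 0000, weight = 0.
  m = 10 → c = 1001, weight = 2.
  m = 01 → c = 1110, weight = 3.
  m = 11 → c = 0111, weight = 3.
Tally weights:
  weight 0: 1 codewords.
  weight 2: 1 codewords.
  weight 3: 2 codewords.
Minimum distance d = smallest w > 0 with A_w > 0 = 2.
Sanity: Σ A_w = 4 = 2^2 = 4 ✓.


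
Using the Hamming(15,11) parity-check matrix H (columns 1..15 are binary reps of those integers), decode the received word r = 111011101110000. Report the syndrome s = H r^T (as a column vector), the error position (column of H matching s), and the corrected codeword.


s = (1, 1, 0, 0)^T, error position = 12, corrected codeword c = 111011101111000

Compute s = H r^T mod 2 one row at a time:
  s_1 = 0 + 1 + 1 + 1 + 0 + 0 + 0 + 0 = 3 ≡ 1 (mod 2).
  s_2 = 0 + 1 + 1 + 1 + 0 + 0 + 0 + 0 = 3 ≡ 1 (mod 2).
  s_3 = 1 + 1 + 1 + 1 + 1 + 1 + 0 + 0 = 6 ≡ 0 (mod 2).
  s_4 = 1 + 1 + 1 + 1 + 1 + 1 + 0 + 0 = 6 ≡ 0 (mod 2).
s = (1, 1, 0, 0)^T — this equals column 12 of H (binary 1100), so error is at position 12.
Correct: flip bit 12 of r = 111011101110000 to get c = 111011101111000.


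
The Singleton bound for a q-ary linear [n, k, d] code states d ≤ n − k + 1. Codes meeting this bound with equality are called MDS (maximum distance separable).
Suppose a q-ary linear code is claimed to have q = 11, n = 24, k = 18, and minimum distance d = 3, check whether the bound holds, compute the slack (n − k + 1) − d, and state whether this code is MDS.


Singleton RHS = n − k + 1 = 7, slack = 4, bound satisfied, not MDS.

Singleton bound: d ≤ n − k + 1.
Here n = 24, k = 18, so n − k + 1 = 7.
Given d = 3, check d ≤ 7: YES.
Slack = (n − k + 1) − d = 4.
The code is NOT MDS (slack = 4 > 0).
Description: the claimed parameters are [24, 18, 3]_11; such a code would be non-MDS.


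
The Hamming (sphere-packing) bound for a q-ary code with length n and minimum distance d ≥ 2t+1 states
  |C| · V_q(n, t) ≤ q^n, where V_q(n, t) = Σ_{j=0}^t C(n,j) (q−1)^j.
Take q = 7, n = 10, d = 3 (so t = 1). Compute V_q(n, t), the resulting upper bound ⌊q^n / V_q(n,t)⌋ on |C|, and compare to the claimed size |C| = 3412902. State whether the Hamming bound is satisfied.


V_q(n, t) = 61, q^n = 282475249, Hamming bound = 4630741, |C| = 3412902 ≤ bound (satisfied).

Step 1: Compute V_q(n, t) = Σ_{j=0}^1 C(n, j) (q−1)^j.
  j = 0: C(10,0)·(6)^0 = 1·1 = 1.
  j = 1: C(10,1)·(6)^1 = 10·6 = 60.
  V_q(n, t) = 1 + 60 = 61.
Step 2: q^n = 7^10 = 282475249.
Step 3: Hamming bound ⌊q^n / V_q(n,t)⌋ = ⌊282475249/61⌋ = 4630741.
Step 4: Compare |C| = 3412902 to 4630741: satisfied.
The claimed |C| lies below the Hamming bound.


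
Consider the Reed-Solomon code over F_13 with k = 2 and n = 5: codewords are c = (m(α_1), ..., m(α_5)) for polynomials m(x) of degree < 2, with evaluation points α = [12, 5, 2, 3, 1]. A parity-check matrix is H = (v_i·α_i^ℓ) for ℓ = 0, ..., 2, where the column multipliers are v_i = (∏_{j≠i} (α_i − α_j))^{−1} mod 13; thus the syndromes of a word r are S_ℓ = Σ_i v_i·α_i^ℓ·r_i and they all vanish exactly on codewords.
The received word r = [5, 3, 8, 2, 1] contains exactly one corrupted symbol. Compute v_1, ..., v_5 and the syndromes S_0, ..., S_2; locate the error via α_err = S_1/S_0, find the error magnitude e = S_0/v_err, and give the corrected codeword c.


S = (5, 8, 5), error at position 1, error magnitude e = 5, c = [0, 3, 8, 2, 1].

Step 1: column multipliers v_i = (∏_{j≠i}(α_i − α_j))^{−1} mod 13.
  i = 1 (α = 12): (12−5)(12−2)(12−3)(12−1) = 7·10·9·11 = 6930 ≡ 1, so v_1 = 1^{−1} = 1 (mod 13).
  i = 2 (α = 5): (5−12)(5−2)(5−3)(5−1) = (−7)·3·2·4 = −168 ≡ 1, so v_2 = 1^{−1} = 1 (mod 13).
  i = 3 (α = 2): (2−12)(2−5)(2−3)(2−1) = (−10)·(−3)·(−1)·1 = −30 ≡ 9, so v_3 = 9^{−1} = 3 (mod 13).
  i = 4 (α = 3): (3−12)(3−5)(3−2)(3−1) = (−9)·(−2)·1·2 = 36 ≡ 10, so v_4 = 10^{−1} = 4 (mod 13).
  i = 5 (α = 1): (1−12)(1−5)(1−2)(1−3) = (−11)·(−4)·(−1)·(−2) = 88 ≡ 10, so v_5 = 10^{−1} = 4 (mod 13).
  v = [1, 1, 3, 4, 4].
Step 2: syndromes of r = [5, 3, 8, 2, 1] (all sums mod 13).
  S_0 = Σ v_i r_i = 1·5 + 1·3 + 3·8 + 4·2 + 4·1 = 44 ≡ 5.
  S_1 = Σ v_i α_i r_i = 1·12·5 + 1·5·3 + 3·2·8 + 4·3·2 + 4·1·1 = 151 ≡ 8.
  α_i^2 mod 13 = [1, 12, 4, 9, 1].
  S_2 = Σ v_i α_i^2 r_i = 1·1·5 + 1·12·3 + 3·4·8 + 4·9·2 + 4·1·1 = 213 ≡ 5.
  S = (5, 8, 5) ≠ 0, so r is not a codeword (an error is present).
Step 3: locate the error. For a single error e at position i, S_ℓ = v_i·e·α_i^ℓ, so α_err = S_1/S_0.
  S_0^{−1} = 5^{−1} = 8 (mod 13), so α_err = 8·8 = 64 ≡ 12 = α_1. Error position i = 1.
  Consistency check: S_2/S_1 = 5·5 = 25 ≡ 12 = α_err ✓ (single-error assumption holds).
Step 4: error magnitude e = S_0/v_1 = S_0·∏_{j≠1}(α_1 − α_j) = 5·1 = 5 ≡ 5 (mod 13).
Step 5: correct position 1: c_1 = r_1 − e = 5 − 5 ≡ 0 (mod 13). Hence c = [0, 3, 8, 2, 1].
  Check: interpolating c through the α_i gives m(x) = 7 + 7·x (degree < 2) with m(α_i) = c_i for every i, so c is indeed a codeword.


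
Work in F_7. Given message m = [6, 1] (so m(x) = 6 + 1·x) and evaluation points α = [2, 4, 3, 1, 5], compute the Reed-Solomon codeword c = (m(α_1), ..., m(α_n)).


c = [1, 3, 2, 0, 4]

Message polynomial: m(x) = 6 + 1·x (mod 7).
For each evaluation point α_i, compute m(α_i) mod 7:
  α_1 = 2: Horner steps 1 → 1, so m(2) = 1.
  α_2 = 4: Horner steps 1 → 3, so m(4) = 3.
  α_3 = 3: Horner steps 1 → 2, so m(3) = 2.
  α_4 = 1: Horner steps 1 → 0, so m(1) = 0.
  α_5 = 5: Horner steps 1 → 4, so m(5) = 4.
Codeword c = [1, 3, 2, 0, 4] ∈ F_7^5.


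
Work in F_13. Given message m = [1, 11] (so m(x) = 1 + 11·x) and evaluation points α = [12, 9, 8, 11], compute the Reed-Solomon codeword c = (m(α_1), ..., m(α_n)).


c = [3, 9, 11, 5]

Message polynomial: m(x) = 1 + 11·x (mod 13).
For each evaluation point α_i, compute m(α_i) mod 13:
  α_1 = 12: Horner steps 11 → 3, so m(12) = 3.
  α_2 = 9: Horner steps 11 → 9, so m(9) = 9.
  α_3 = 8: Horner steps 11 → 11, so m(8) = 11.
  α_4 = 11: Horner steps 11 → 5, so m(11) = 5.
Codeword c = [3, 9, 11, 5] ∈ F_13^4.


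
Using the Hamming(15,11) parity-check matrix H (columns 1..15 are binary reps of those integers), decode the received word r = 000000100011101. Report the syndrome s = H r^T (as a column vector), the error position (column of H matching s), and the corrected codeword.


s = (0, 0, 1, 0)^T, error position = 2, corrected codeword c = 010000100011101

Compute s = H r^T mod 2 one row at a time:
  s_1 = 0 + 0 + 0 + 1 + 1 + 1 + 0 + 1 = 4 ≡ 0 (mod 2).
  s_2 = 0 + 0 + 0 + 1 + 1 + 1 + 0 + 1 = 4 ≡ 0 (mod 2).
  s_3 = 0 + 0 + 0 + 1 + 0 + 1 + 0 + 1 = 3 ≡ 1 (mod 2).
  s_4 = 0 + 0 + 0 + 1 + 0 + 1 + 1 + 1 = 4 ≡ 0 (mod 2).
s = (0, 0, 1, 0)^T — this equals column 2 of H (binary 0010), so error is at position 2.
Correct: flip bit 2 of r = 000000100011101 to get c = 010000100011101.


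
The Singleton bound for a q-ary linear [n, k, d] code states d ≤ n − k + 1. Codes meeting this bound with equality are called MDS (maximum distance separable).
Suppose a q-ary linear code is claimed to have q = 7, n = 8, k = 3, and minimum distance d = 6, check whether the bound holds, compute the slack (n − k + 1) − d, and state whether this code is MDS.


Singleton RHS = n − k + 1 = 6, slack = 0, bound satisfied, MDS.

Singleton bound: d ≤ n − k + 1.
Here n = 8, k = 3, so n − k + 1 = 6.
Given d = 6, check d ≤ 6: YES.
Slack = (n − k + 1) − d = 0.
The code is MDS (slack = 0).
Description: the claimed parameters are [8, 3, 6]_7; such a code would be MDS (meets Singleton bound).


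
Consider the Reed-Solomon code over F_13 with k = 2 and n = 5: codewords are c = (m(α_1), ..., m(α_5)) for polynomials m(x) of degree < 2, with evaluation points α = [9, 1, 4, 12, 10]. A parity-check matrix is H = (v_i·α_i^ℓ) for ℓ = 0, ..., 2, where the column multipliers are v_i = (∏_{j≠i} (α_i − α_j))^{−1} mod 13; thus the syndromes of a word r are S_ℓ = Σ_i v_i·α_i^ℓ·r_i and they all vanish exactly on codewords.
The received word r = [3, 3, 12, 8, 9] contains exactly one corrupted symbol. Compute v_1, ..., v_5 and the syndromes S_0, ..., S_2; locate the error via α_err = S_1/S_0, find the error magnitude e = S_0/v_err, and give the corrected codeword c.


S = (10, 10, 10), error at position 2, error magnitude e = 9, c = [3, 7, 12, 8, 9].

Step 1: column multipliers v_i = (∏_{j≠i}(α_i − α_j))^{−1} mod 13.
  i = 1 (α = 9): (9−1)(9−4)(9−12)(9−10) = 8·5·(−3)·(−1) = 120 ≡ 3, so v_1 = 3^{−1} = 9 (mod 13).
  i = 2 (α = 1): (1−9)(1−4)(1−12)(1−10) = (−8)·(−3)·(−11)·(−9) = 2376 ≡ 10, so v_2 = 10^{−1} = 4 (mod 13).
  i = 3 (α = 4): (4−9)(4−1)(4−12)(4−10) = (−5)·3·(−8)·(−6) = −720 ≡ 8, so v_3 = 8^{−1} = 5 (mod 13).
  i = 4 (α = 12): (12−9)(12−1)(12−4)(12−10) = 3·11·8·2 = 528 ≡ 8, so v_4 = 8^{−1} = 5 (mod 13).
  i = 5 (α = 10): (10−9)(10−1)(10−4)(10−12) = 1·9·6·(−2) = −108 ≡ 9, so v_5 = 9^{−1} = 3 (mod 13).
  v = [9, 4, 5, 5, 3].
Step 2: syndromes of r = [3, 3, 12, 8, 9] (all sums mod 13).
  S_0 = Σ v_i r_i = 9·3 + 4·3 + 5·12 + 5·8 + 3·9 = 166 ≡ 10.
  S_1 = Σ v_i α_i r_i = 9·9·3 + 4·1·3 + 5·4·12 + 5·12·8 + 3·10·9 = 1245 ≡ 10.
  α_i^2 mod 13 = [3, 1, 3, 1, 9].
  S_2 = Σ v_i α_i^2 r_i = 9·3·3 + 4·1·3 + 5·3·12 + 5·1·8 + 3·9·9 = 556 ≡ 10.
  S = (10, 10, 10) ≠ 0, so r is not a codeword (an error is present).
Step 3: locate the error. For a single error e at position i, S_ℓ = v_i·e·α_i^ℓ, so α_err = S_1/S_0.
  S_0^{−1} = 10^{−1} = 4 (mod 13), so α_err = 10·4 = 40 ≡ 1 = α_2. Error position i = 2.
  Consistency check: S_2/S_1 = 10·4 = 40 ≡ 1 = α_err ✓ (single-error assumption holds).
Step 4: error magnitude e = S_0/v_2 = S_0·∏_{j≠2}(α_2 − α_j) = 10·10 = 100 ≡ 9 (mod 13).
Step 5: correct position 2: c_2 = r_2 − e = 3 − 9 ≡ 7 (mod 13). Hence c = [3, 7, 12, 8, 9].
  Check: interpolating c through the α_i gives m(x) = 1 + 6·x (degree < 2) with m(α_i) = c_i for every i, so c is indeed a codeword.


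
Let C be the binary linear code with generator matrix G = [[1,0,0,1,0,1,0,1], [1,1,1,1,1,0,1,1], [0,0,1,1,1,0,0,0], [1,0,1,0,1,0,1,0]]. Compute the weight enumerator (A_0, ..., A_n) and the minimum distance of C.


Weight distribution: A_0 = 1, A_3 = 5, A_4 = 5, A_5 = 2, A_6 = 2, A_7 = 1. Minimum distance d = 3.

Enumerate all 2^4 = 16 messages m ∈ F_2^4.
For each, compute codeword c = mG in F_2^8, then tally its weight.
  m = 0000 → c = 00000000, weight = 0.
  m = 1000 → c = 10010101, weight = 4.
  m = 0100 → c = 11111011, weight = 7.
  m = 1100 → c = 01101110, weight = 5.
  m = 0010 → c = 00111000, weight = 3.
  m = 1010 → c = 10101101, weight = 5.
  m = 0110 → c = 11000011, weight = 4.
  m = 1110 → c = 01010110, weight = 4.
  m = 0001 → c = 10101010, weight = 4.
  m = 1001 → c = 00111111, weight = 6.
  m = 0101 → c = 01010001, weight = 3.
  m = 1101 → c = 11000100, weight = 3.
  m = 0011 → c = 10010010, weight = 3.
  m = 1011 → c = 00000111, weight = 3.
  m = 0111 → c = 01101001, weight = 4.
  m = 1111 → c = 11111100, weight = 6.
Tally weights:
  weight 0: 1 codewords.
  weight 3: 5 codewords.
  weight 4: 5 codewords.
  weight 5: 2 codewords.
  weight 6: 2 codewords.
  weight 7: 1 codewords.
Minimum distance d = smallest w > 0 with A_w > 0 = 3.
Sanity: Σ A_w = 16 = 2^4 = 16 ✓.


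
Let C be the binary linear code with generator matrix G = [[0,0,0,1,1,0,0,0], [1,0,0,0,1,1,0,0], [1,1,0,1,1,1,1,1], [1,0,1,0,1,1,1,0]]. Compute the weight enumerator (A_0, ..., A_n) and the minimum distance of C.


Weight distribution: A_0 = 1, A_2 = 2, A_3 = 2, A_4 = 5, A_5 = 4, A_7 = 2. Minimum distance d = 2.

Enumerate all 2^4 = 16 messages m ∈ F_2^4.
For each, compute codeword c = mG in F_2^8, then tally its weight.
  m = 0000 → c = 00000000, weight = 0.
  m = 1000 → c = 00011000, weight = 2.
  m = 0100 → c = 10001100, weight = 3.
  m = 1100 → c = 10010100, weight = 3.
  m = 0010 → c = 11011111, weight = 7.
  m = 1010 → c = 11000111, weight = 5.
  m = 0110 → c = 01010011, weight = 4.
  m = 1110 → c = 01001011, weight = 4.
  m = 0001 → c = 10101110, weight = 5.
  m = 1001 → c = 10110110, weight = 5.
  m = 0101 → c = 00100010, weight = 2.
  m = 1101 → c = 00111010, weight = 4.
  m = 0011 → c = 01110001, weight = 4.
  m = 1011 → c = 01101001, weight = 4.
  m = 0111 → c = 11111101, weight = 7.
  m = 1111 → c = 11100101, weight = 5.
Tally weights:
  weight 0: 1 codewords.
  weight 2: 2 codewords.
  weight 3: 2 codewords.
  weight 4: 5 codewords.
  weight 5: 4 codewords.
  weight 7: 2 codewords.
Minimum distance d = smallest w > 0 with A_w > 0 = 2.
Sanity: Σ A_w = 16 = 2^4 = 16 ✓.


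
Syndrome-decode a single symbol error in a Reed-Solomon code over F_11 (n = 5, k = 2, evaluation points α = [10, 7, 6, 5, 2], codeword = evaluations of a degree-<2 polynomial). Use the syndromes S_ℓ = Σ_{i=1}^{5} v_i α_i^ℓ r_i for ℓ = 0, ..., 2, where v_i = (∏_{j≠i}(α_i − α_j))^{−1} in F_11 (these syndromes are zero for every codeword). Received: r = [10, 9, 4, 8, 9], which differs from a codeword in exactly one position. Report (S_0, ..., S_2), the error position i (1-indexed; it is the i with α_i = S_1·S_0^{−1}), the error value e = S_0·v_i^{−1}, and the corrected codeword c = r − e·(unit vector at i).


S = (3, 10, 4), error at position 2, error magnitude e = 9, c = [10, 0, 4, 8, 9].

Step 1: column multipliers v_i = (∏_{j≠i}(α_i − α_j))^{−1} mod 11.
  i = 1 (α = 10): (10−7)(10−6)(10−5)(10−2) = 3·4·5·8 = 480 ≡ 7, so v_1 = 7^{−1} = 8 (mod 11).
  i = 2 (α = 7): (7−10)(7−6)(7−5)(7−2) = (−3)·1·2·5 = −30 ≡ 3, so v_2 = 3^{−1} = 4 (mod 11).
  i = 3 (α = 6): (6−10)(6−7)(6−5)(6−2) = (−4)·(−1)·1·4 = 16 ≡ 5, so v_3 = 5^{−1} = 9 (mod 11).
  i = 4 (α = 5): (5−10)(5−7)(5−6)(5−2) = (−5)·(−2)·(−1)·3 = −30 ≡ 3, so v_4 = 3^{−1} = 4 (mod 11).
  i = 5 (α = 2): (2−10)(2−7)(2−6)(2−5) = (−8)·(−5)·(−4)·(−3) = 480 ≡ 7, so v_5 = 7^{−1} = 8 (mod 11).
  v = [8, 4, 9, 4, 8].
Step 2: syndromes of r = [10, 9, 4, 8, 9] (all sums mod 11).
  S_0 = Σ v_i r_i = 8·10 + 4·9 + 9·4 + 4·8 + 8·9 = 256 ≡ 3.
  S_1 = Σ v_i α_i r_i = 8·10·10 + 4·7·9 + 9·6·4 + 4·5·8 + 8·2·9 = 1572 ≡ 10.
  α_i^2 mod 11 = [1, 5, 3, 3, 4].
  S_2 = Σ v_i α_i^2 r_i = 8·1·10 + 4·5·9 + 9·3·4 + 4·3·8 + 8·4·9 = 752 ≡ 4.
  S = (3, 10, 4) ≠ 0, so r is not a codeword (an error is present).
Step 3: locate the error. For a single error e at position i, S_ℓ = v_i·e·α_i^ℓ, so α_err = S_1/S_0.
  S_0^{−1} = 3^{−1} = 4 (mod 11), so α_err = 10·4 = 40 ≡ 7 = α_2. Error position i = 2.
  Consistency check: S_2/S_1 = 4·10 = 40 ≡ 7 = α_err ✓ (single-error assumption holds).
Step 4: error magnitude e = S_0/v_2 = S_0·∏_{j≠2}(α_2 − α_j) = 3·3 = 9 ≡ 9 (mod 11).
Step 5: correct position 2: c_2 = r_2 − e = 9 − 9 ≡ 0 (mod 11). Hence c = [10, 0, 4, 8, 9].
  Check: interpolating c through the α_i gives m(x) = 6 + 7·x (degree < 2) with m(α_i) = c_i for every i, so c is indeed a codeword.


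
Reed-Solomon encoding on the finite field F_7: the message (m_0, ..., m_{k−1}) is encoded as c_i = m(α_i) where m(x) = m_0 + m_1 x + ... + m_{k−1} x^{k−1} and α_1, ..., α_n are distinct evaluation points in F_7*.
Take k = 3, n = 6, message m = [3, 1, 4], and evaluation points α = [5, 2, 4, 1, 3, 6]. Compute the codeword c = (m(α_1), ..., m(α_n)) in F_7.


c = [3, 0, 1, 1, 0, 6]

Message polynomial: m(x) = 3 + 1·x + 4·x^2 (mod 7).
For each evaluation point α_i, compute m(α_i) mod 7:
  α_1 = 5: Horner steps 4 → 0 → 3, so m(5) = 3.
  α_2 = 2: Horner steps 4 → 2 → 0, so m(2) = 0.
  α_3 = 4: Horner steps 4 → 3 → 1, so m(4) = 1.
  α_4 = 1: Horner steps 4 → 5 → 1, so m(1) = 1.
  α_5 = 3: Horner steps 4 → 6 → 0, so m(3) = 0.
  α_6 = 6: Horner steps 4 → 4 → 6, so m(6) = 6.
Codeword c = [3, 0, 1, 1, 0, 6] ∈ F_7^6.


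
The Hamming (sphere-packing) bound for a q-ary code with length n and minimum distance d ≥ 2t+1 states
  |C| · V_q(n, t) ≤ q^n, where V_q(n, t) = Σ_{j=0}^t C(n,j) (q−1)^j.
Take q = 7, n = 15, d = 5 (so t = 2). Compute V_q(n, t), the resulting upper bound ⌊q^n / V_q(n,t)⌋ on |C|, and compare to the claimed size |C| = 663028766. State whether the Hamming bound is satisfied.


V_q(n, t) = 3871, q^n = 4747561509943, Hamming bound = 1226443169, |C| = 663028766 ≤ bound (satisfied).

Step 1: Compute V_q(n, t) = Σ_{j=0}^2 C(n, j) (q−1)^j.
  j = 0: C(15,0)·(6)^0 = 1·1 = 1.
  j = 1: C(15,1)·(6)^1 = 15·6 = 90.
  j = 2: C(15,2)·(6)^2 = 105·36 = 3780.
  V_q(n, t) = 1 + 90 + 3780 = 3871.
Step 2: q^n = 7^15 = 4747561509943.
Step 3: Hamming bound ⌊q^n / V_q(n,t)⌋ = ⌊4747561509943/3871⌋ = 1226443169.
Step 4: Compare |C| = 663028766 to 1226443169: satisfied.
The claimed |C| lies below the Hamming bound.


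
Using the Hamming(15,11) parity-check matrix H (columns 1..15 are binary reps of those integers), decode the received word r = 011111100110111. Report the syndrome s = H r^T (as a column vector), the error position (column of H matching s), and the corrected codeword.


s = (1, 1, 0, 0)^T, error position = 12, corrected codeword c = 011111100111111

Compute s = H r^T mod 2 one row at a time:
  s_1 = 0 + 0 + 1 + 1 + 0 + 1 + 1 + 1 = 5 ≡ 1 (mod 2).
  s_2 = 1 + 1 + 1 + 1 + 0 + 1 + 1 + 1 = 7 ≡ 1 (mod 2).
  s_3 = 1 + 1 + 1 + 1 + 1 + 1 + 1 + 1 = 8 ≡ 0 (mod 2).
  s_4 = 0 + 1 + 1 + 1 + 0 + 1 + 1 + 1 = 6 ≡ 0 (mod 2).
s = (1, 1, 0, 0)^T — this equals column 12 of H (binary 1100), so error is at position 12.
Correct: flip bit 12 of r = 011111100110111 to get c = 011111100111111.


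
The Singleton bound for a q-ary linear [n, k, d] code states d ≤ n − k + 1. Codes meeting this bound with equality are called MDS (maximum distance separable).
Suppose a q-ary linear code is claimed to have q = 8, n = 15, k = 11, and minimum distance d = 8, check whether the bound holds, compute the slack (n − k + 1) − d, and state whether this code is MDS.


Singleton RHS = n − k + 1 = 5, slack = -3, bound violated (no such code; not MDS).

Singleton bound: d ≤ n − k + 1.
Here n = 15, k = 11, so n − k + 1 = 5.
Given d = 8, check d ≤ 5: NO.
Slack = (n − k + 1) − d = -3.
The slack is negative: d = 8 exceeds n − k + 1 = 5 by 3, so the Singleton bound is violated and no linear [15, 11, 8]_8 code can exist. In particular it is not MDS (MDS requires d = n − k + 1 exactly).
Description: the claimed parameters are [15, 11, 8]_8; such a code would be impossible (violates the Singleton bound).


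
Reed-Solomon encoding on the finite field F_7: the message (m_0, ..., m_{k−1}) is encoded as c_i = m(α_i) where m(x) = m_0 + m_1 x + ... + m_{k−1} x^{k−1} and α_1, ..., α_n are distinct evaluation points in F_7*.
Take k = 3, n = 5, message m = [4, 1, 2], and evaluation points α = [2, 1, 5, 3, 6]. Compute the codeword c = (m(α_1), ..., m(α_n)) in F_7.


c = [0, 0, 3, 4, 5]

Message polynomial: m(x) = 4 + 1·x + 2·x^2 (mod 7).
For each evaluation point α_i, compute m(α_i) mod 7:
  α_1 = 2: Horner steps 2 → 5 → 0, so m(2) = 0.
  α_2 = 1: Horner steps 2 → 3 → 0, so m(1) = 0.
  α_3 = 5: Horner steps 2 → 4 → 3, so m(5) = 3.
  α_4 = 3: Horner steps 2 → 0 → 4, so m(3) = 4.
  α_5 = 6: Horner steps 2 → 6 → 5, so m(6) = 5.
Codeword c = [0, 0, 3, 4, 5] ∈ F_7^5.


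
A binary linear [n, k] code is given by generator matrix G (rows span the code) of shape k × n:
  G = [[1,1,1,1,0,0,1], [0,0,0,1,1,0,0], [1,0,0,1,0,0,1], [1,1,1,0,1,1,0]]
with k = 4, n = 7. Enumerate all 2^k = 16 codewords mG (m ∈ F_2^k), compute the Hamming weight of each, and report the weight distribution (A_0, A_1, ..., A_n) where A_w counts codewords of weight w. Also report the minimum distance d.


Weight distribution: A_0 = 1, A_2 = 3, A_3 = 4, A_4 = 3, A_5 = 4, A_6 = 1. Minimum distance d = 2.

Enumerate all 2^4 = 16 messages m ∈ F_2^4.
For each, compute codeword c = mG in F_2^7, then tally its weight.
  m = 0000 → c = 0000000, weight = 0.
  m = 1000 → c = 1111001, weight = 5.
  m = 0100 → c = 0001100, weight = 2.
  m = 1100 → c = 1110101, weight = 5.
  m = 0010 → c = 1001001, weight = 3.
  m = 1010 → c = 0110000, weight = 2.
  m = 0110 → c = 1000101, weight = 3.
  m = 1110 → c = 0111100, weight = 4.
  m = 0001 → c = 1110110, weight = 5.
  m = 1001 → c = 0001111, weight = 4.
  m = 0101 → c = 1111010, weight = 5.
  m = 1101 → c = 0000011, weight = 2.
  m = 0011 → c = 0111111, weight = 6.
  m = 1011 → c = 1000110, weight = 3.
  m = 0111 → c = 0110011, weight = 4.
  m = 1111 → c = 1001010, weight = 3.
Tally weights:
  weight 0: 1 codewords.
  weight 2: 3 codewords.
  weight 3: 4 codewords.
  weight 4: 3 codewords.
  weight 5: 4 codewords.
  weight 6: 1 codewords.
Minimum distance d = smallest w > 0 with A_w > 0 = 2.
Sanity: Σ A_w = 16 = 2^4 = 16 ✓.


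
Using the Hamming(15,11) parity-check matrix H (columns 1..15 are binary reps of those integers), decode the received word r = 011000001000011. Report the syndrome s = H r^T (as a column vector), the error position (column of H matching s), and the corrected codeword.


s = (1, 0, 0, 1)^T, error position = 9, corrected codeword c = 011000000000011

Compute s = H r^T mod 2 one row at a time:
  s_1 = 0 + 1 + 0 + 0 + 0 + 0 + 1 + 1 = 3 ≡ 1 (mod 2).
  s_2 = 0 + 0 + 0 + 0 + 0 + 0 + 1 + 1 = 2 ≡ 0 (mod 2).
  s_3 = 1 + 1 + 0 + 0 + 0 + 0 + 1 + 1 = 4 ≡ 0 (mod 2).
  s_4 = 0 + 1 + 0 + 0 + 1 + 0 + 0 + 1 = 3 ≡ 1 (mod 2).
s = (1, 0, 0, 1)^T — this equals column 9 of H (binary 1001), so error is at position 9.
Correct: flip bit 9 of r = 011000001000011 to get c = 011000000000011.


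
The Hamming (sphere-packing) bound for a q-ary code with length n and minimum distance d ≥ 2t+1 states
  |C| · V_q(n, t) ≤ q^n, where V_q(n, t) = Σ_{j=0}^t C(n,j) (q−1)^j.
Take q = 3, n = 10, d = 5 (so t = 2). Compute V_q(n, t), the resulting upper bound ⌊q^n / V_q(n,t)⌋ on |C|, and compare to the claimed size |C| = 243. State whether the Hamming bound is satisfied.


V_q(n, t) = 201, q^n = 59049, Hamming bound = 293, |C| = 243 ≤ bound (satisfied).

Step 1: Compute V_q(n, t) = Σ_{j=0}^2 C(n, j) (q−1)^j.
  j = 0: C(10,0)·(2)^0 = 1·1 = 1.
  j = 1: C(10,1)·(2)^1 = 10·2 = 20.
  j = 2: C(10,2)·(2)^2 = 45·4 = 180.
  V_q(n, t) = 1 + 20 + 180 = 201.
Step 2: q^n = 3^10 = 59049.
Step 3: Hamming bound ⌊q^n / V_q(n,t)⌋ = ⌊59049/201⌋ = 293.
Step 4: Compare |C| = 243 to 293: satisfied.
The claimed |C| lies below the Hamming bound.


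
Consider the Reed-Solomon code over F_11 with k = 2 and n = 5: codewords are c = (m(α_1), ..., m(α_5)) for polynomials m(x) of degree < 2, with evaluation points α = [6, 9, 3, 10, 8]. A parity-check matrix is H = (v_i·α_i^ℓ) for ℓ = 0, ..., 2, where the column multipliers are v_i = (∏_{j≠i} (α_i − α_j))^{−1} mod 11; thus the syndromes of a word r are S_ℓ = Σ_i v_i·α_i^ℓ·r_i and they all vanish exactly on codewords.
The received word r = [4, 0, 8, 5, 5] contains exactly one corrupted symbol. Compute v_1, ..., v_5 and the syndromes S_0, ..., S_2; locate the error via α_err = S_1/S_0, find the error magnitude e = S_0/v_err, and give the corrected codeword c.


S = (10, 1, 10), error at position 4, error magnitude e = 10, c = [4, 0, 8, 6, 5].

Step 1: column multipliers v_i = (∏_{j≠i}(α_i − α_j))^{−1} mod 11.
  i = 1 (α = 6): (6−9)(6−3)(6−10)(6−8) = (−3)·3·(−4)·(−2) = −72 ≡ 5, so v_1 = 5^{−1} = 9 (mod 11).
  i = 2 (α = 9): (9−6)(9−3)(9−10)(9−8) = 3·6·(−1)·1 = −18 ≡ 4, so v_2 = 4^{−1} = 3 (mod 11).
  i = 3 (α = 3): (3−6)(3−9)(3−10)(3−8) = (−3)·(−6)·(−7)·(−5) = 630 ≡ 3, so v_3 = 3^{−1} = 4 (mod 11).
  i = 4 (α = 10): (10−6)(10−9)(10−3)(10−8) = 4·1·7·2 = 56 ≡ 1, so v_4 = 1^{−1} = 1 (mod 11).
  i = 5 (α = 8): (8−6)(8−9)(8−3)(8−10) = 2·(−1)·5·(−2) = 20 ≡ 9, so v_5 = 9^{−1} = 5 (mod 11).
  v = [9, 3, 4, 1, 5].
Step 2: syndromes of r = [4, 0, 8, 5, 5] (all sums mod 11).
  S_0 = Σ v_i r_i = 9·4 + 3·0 + 4·8 + 1·5 + 5·5 = 98 ≡ 10.
  S_1 = Σ v_i α_i r_i = 9·6·4 + 3·9·0 + 4·3·8 + 1·10·5 + 5·8·5 = 562 ≡ 1.
  α_i^2 mod 11 = [3, 4, 9, 1, 9].
  S_2 = Σ v_i α_i^2 r_i = 9·3·4 + 3·4·0 + 4·9·8 + 1·1·5 + 5·9·5 = 626 ≡ 10.
  S = (10, 1, 10) ≠ 0, so r is not a codeword (an error is present).
Step 3: locate the error. For a single error e at position i, S_ℓ = v_i·e·α_i^ℓ, so α_err = S_1/S_0.
  S_0^{−1} = 10^{−1} = 10 (mod 11), so α_err = 1·10 = 10 ≡ 10 = α_4. Error position i = 4.
  Consistency check: S_2/S_1 = 10·1 = 10 ≡ 10 = α_err ✓ (single-error assumption holds).
Step 4: error magnitude e = S_0/v_4 = S_0·∏_{j≠4}(α_4 − α_j) = 10·1 = 10 ≡ 10 (mod 11).
Step 5: correct position 4: c_4 = r_4 − e = 5 − 10 ≡ 6 (mod 11). Hence c = [4, 0, 8, 6, 5].
  Check: interpolating c through the α_i gives m(x) = 1 + 6·x (degree < 2) with m(α_i) = c_i for every i, so c is indeed a codeword.


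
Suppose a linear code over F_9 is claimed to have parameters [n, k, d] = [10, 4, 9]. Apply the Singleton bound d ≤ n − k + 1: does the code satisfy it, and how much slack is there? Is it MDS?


Singleton RHS = n − k + 1 = 7, slack = -2, bound violated (no such code; not MDS).

Singleton bound: d ≤ n − k + 1.
Here n = 10, k = 4, so n − k + 1 = 7.
Given d = 9, check d ≤ 7: NO.
Slack = (n − k + 1) − d = -2.
The slack is negative: d = 9 exceeds n − k + 1 = 7 by 2, so the Singleton bound is violated and no linear [10, 4, 9]_9 code can exist. In particular it is not MDS (MDS requires d = n − k + 1 exactly).
Description: the claimed parameters are [10, 4, 9]_9; such a code would be impossible (violates the Singleton bound).


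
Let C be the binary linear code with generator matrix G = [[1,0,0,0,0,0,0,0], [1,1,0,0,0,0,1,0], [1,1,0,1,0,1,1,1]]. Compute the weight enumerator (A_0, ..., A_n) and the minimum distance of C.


Weight distribution: A_0 = 1, A_1 = 1, A_2 = 1, A_3 = 2, A_4 = 1, A_5 = 1, A_6 = 1. Minimum distance d = 1.

Enumerate all 2^3 = 8 messages m ∈ F_2^3.
For each, compute codeword c = mG in F_2^8, then tally its weight.
  m = 000 → c = 00000000, weight = 0.
  m = 100 → c = 10000000, weight = 1.
  m = 010 → c = 11000010, weight = 3.
  m = 110 → c = 01000010, weight = 2.
  m = 001 → c = 11010111, weight = 6.
  m = 101 → c = 01010111, weight = 5.
  m = 011 → c = 00010101, weight = 3.
  m = 111 → c = 10010101, weight = 4.
Tally weights:
  weight 0: 1 codewords.
  weight 1: 1 codewords.
  weight 2: 1 codewords.
  weight 3: 2 codewords.
  weight 4: 1 codewords.
  weight 5: 1 codewords.
  weight 6: 1 codewords.
Minimum distance d = smallest w > 0 with A_w > 0 = 1.
Sanity: Σ A_w = 8 = 2^3 = 8 ✓.


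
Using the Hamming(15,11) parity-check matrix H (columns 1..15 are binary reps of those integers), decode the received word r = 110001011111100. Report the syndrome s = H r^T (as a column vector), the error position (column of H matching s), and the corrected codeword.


s = (0, 1, 0, 0)^T, error position = 4, corrected codeword c = 110101011111100

Compute s = H r^T mod 2 one row at a time:
  s_1 = 1 + 1 + 1 + 1 + 1 + 1 + 0 + 0 = 6 ≡ 0 (mod 2).
  s_2 = 0 + 0 + 1 + 0 + 1 + 1 + 0 + 0 = 3 ≡ 1 (mod 2).
  s_3 = 1 + 0 + 1 + 0 + 1 + 1 + 0 + 0 = 4 ≡ 0 (mod 2).
  s_4 = 1 + 0 + 0 + 0 + 1 + 1 + 1 + 0 = 4 ≡ 0 (mod 2).
s = (0, 1, 0, 0)^T — this equals column 4 of H (binary 0100), so error is at position 4.
Correct: flip bit 4 of r = 110001011111100 to get c = 110101011111100.


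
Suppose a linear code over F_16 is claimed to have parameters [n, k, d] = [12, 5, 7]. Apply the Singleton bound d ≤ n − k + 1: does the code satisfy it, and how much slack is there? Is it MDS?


Singleton RHS = n − k + 1 = 8, slack = 1, bound satisfied, not MDS.

Singleton bound: d ≤ n − k + 1.
Here n = 12, k = 5, so n − k + 1 = 8.
Given d = 7, check d ≤ 8: YES.
Slack = (n − k + 1) − d = 1.
The code is NOT MDS (slack = 1 > 0).
Description: the claimed parameters are [12, 5, 7]_16; such a code would be non-MDS.


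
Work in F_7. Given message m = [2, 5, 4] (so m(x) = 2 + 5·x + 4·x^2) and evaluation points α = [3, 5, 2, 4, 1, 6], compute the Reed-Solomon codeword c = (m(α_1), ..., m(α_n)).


c = [4, 1, 0, 2, 4, 1]

Message polynomial: m(x) = 2 + 5·x + 4·x^2 (mod 7).
For each evaluation point α_i, compute m(α_i) mod 7:
  α_1 = 3: Horner steps 4 → 3 → 4, so m(3) = 4.
  α_2 = 5: Horner steps 4 → 4 → 1, so m(5) = 1.
  α_3 = 2: Horner steps 4 → 6 → 0, so m(2) = 0.
  α_4 = 4: Horner steps 4 → 0 → 2, so m(4) = 2.
  α_5 = 1: Horner steps 4 → 2 → 4, so m(1) = 4.
  α_6 = 6: Horner steps 4 → 1 → 1, so m(6) = 1.
Codeword c = [4, 1, 0, 2, 4, 1] ∈ F_7^6.
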